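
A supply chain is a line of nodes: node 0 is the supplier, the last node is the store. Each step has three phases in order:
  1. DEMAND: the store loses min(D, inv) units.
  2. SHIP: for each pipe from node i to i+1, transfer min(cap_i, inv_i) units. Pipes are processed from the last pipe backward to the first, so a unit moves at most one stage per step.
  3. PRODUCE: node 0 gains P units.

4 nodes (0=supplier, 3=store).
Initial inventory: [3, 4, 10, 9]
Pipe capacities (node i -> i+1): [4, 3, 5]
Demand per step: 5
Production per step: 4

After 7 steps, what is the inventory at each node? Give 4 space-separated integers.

Step 1: demand=5,sold=5 ship[2->3]=5 ship[1->2]=3 ship[0->1]=3 prod=4 -> inv=[4 4 8 9]
Step 2: demand=5,sold=5 ship[2->3]=5 ship[1->2]=3 ship[0->1]=4 prod=4 -> inv=[4 5 6 9]
Step 3: demand=5,sold=5 ship[2->3]=5 ship[1->2]=3 ship[0->1]=4 prod=4 -> inv=[4 6 4 9]
Step 4: demand=5,sold=5 ship[2->3]=4 ship[1->2]=3 ship[0->1]=4 prod=4 -> inv=[4 7 3 8]
Step 5: demand=5,sold=5 ship[2->3]=3 ship[1->2]=3 ship[0->1]=4 prod=4 -> inv=[4 8 3 6]
Step 6: demand=5,sold=5 ship[2->3]=3 ship[1->2]=3 ship[0->1]=4 prod=4 -> inv=[4 9 3 4]
Step 7: demand=5,sold=4 ship[2->3]=3 ship[1->2]=3 ship[0->1]=4 prod=4 -> inv=[4 10 3 3]

4 10 3 3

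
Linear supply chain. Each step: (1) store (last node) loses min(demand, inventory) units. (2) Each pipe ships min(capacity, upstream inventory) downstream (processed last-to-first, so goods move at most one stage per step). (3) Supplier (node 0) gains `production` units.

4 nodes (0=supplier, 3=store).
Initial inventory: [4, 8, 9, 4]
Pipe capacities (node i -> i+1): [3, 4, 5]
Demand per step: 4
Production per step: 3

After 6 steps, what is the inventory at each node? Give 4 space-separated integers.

Step 1: demand=4,sold=4 ship[2->3]=5 ship[1->2]=4 ship[0->1]=3 prod=3 -> inv=[4 7 8 5]
Step 2: demand=4,sold=4 ship[2->3]=5 ship[1->2]=4 ship[0->1]=3 prod=3 -> inv=[4 6 7 6]
Step 3: demand=4,sold=4 ship[2->3]=5 ship[1->2]=4 ship[0->1]=3 prod=3 -> inv=[4 5 6 7]
Step 4: demand=4,sold=4 ship[2->3]=5 ship[1->2]=4 ship[0->1]=3 prod=3 -> inv=[4 4 5 8]
Step 5: demand=4,sold=4 ship[2->3]=5 ship[1->2]=4 ship[0->1]=3 prod=3 -> inv=[4 3 4 9]
Step 6: demand=4,sold=4 ship[2->3]=4 ship[1->2]=3 ship[0->1]=3 prod=3 -> inv=[4 3 3 9]

4 3 3 9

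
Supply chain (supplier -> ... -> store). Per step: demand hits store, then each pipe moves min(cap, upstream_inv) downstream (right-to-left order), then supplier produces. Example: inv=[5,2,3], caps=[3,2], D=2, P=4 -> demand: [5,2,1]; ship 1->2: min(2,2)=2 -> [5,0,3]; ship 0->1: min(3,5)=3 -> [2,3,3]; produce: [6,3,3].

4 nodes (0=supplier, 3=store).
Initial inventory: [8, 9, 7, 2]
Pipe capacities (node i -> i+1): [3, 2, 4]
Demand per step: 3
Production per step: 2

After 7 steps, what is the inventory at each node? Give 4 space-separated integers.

Step 1: demand=3,sold=2 ship[2->3]=4 ship[1->2]=2 ship[0->1]=3 prod=2 -> inv=[7 10 5 4]
Step 2: demand=3,sold=3 ship[2->3]=4 ship[1->2]=2 ship[0->1]=3 prod=2 -> inv=[6 11 3 5]
Step 3: demand=3,sold=3 ship[2->3]=3 ship[1->2]=2 ship[0->1]=3 prod=2 -> inv=[5 12 2 5]
Step 4: demand=3,sold=3 ship[2->3]=2 ship[1->2]=2 ship[0->1]=3 prod=2 -> inv=[4 13 2 4]
Step 5: demand=3,sold=3 ship[2->3]=2 ship[1->2]=2 ship[0->1]=3 prod=2 -> inv=[3 14 2 3]
Step 6: demand=3,sold=3 ship[2->3]=2 ship[1->2]=2 ship[0->1]=3 prod=2 -> inv=[2 15 2 2]
Step 7: demand=3,sold=2 ship[2->3]=2 ship[1->2]=2 ship[0->1]=2 prod=2 -> inv=[2 15 2 2]

2 15 2 2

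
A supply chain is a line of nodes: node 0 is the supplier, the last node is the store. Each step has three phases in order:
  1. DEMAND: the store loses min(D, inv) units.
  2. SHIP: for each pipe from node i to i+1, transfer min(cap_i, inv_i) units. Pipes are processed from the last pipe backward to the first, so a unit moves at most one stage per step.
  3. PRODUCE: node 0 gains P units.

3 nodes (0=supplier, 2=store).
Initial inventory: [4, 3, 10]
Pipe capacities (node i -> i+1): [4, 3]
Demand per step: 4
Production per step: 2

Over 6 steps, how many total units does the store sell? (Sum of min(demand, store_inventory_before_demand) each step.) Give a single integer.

Answer: 23

Derivation:
Step 1: sold=4 (running total=4) -> [2 4 9]
Step 2: sold=4 (running total=8) -> [2 3 8]
Step 3: sold=4 (running total=12) -> [2 2 7]
Step 4: sold=4 (running total=16) -> [2 2 5]
Step 5: sold=4 (running total=20) -> [2 2 3]
Step 6: sold=3 (running total=23) -> [2 2 2]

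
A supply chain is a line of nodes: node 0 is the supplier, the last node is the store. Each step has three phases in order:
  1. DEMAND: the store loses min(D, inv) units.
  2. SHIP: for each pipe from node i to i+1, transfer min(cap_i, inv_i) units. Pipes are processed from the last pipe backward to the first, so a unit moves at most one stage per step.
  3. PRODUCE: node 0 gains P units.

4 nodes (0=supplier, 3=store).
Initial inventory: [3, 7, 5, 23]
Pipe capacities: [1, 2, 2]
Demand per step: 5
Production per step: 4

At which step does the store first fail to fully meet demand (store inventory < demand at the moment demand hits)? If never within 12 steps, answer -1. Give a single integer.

Step 1: demand=5,sold=5 ship[2->3]=2 ship[1->2]=2 ship[0->1]=1 prod=4 -> [6 6 5 20]
Step 2: demand=5,sold=5 ship[2->3]=2 ship[1->2]=2 ship[0->1]=1 prod=4 -> [9 5 5 17]
Step 3: demand=5,sold=5 ship[2->3]=2 ship[1->2]=2 ship[0->1]=1 prod=4 -> [12 4 5 14]
Step 4: demand=5,sold=5 ship[2->3]=2 ship[1->2]=2 ship[0->1]=1 prod=4 -> [15 3 5 11]
Step 5: demand=5,sold=5 ship[2->3]=2 ship[1->2]=2 ship[0->1]=1 prod=4 -> [18 2 5 8]
Step 6: demand=5,sold=5 ship[2->3]=2 ship[1->2]=2 ship[0->1]=1 prod=4 -> [21 1 5 5]
Step 7: demand=5,sold=5 ship[2->3]=2 ship[1->2]=1 ship[0->1]=1 prod=4 -> [24 1 4 2]
Step 8: demand=5,sold=2 ship[2->3]=2 ship[1->2]=1 ship[0->1]=1 prod=4 -> [27 1 3 2]
Step 9: demand=5,sold=2 ship[2->3]=2 ship[1->2]=1 ship[0->1]=1 prod=4 -> [30 1 2 2]
Step 10: demand=5,sold=2 ship[2->3]=2 ship[1->2]=1 ship[0->1]=1 prod=4 -> [33 1 1 2]
Step 11: demand=5,sold=2 ship[2->3]=1 ship[1->2]=1 ship[0->1]=1 prod=4 -> [36 1 1 1]
Step 12: demand=5,sold=1 ship[2->3]=1 ship[1->2]=1 ship[0->1]=1 prod=4 -> [39 1 1 1]
First stockout at step 8

8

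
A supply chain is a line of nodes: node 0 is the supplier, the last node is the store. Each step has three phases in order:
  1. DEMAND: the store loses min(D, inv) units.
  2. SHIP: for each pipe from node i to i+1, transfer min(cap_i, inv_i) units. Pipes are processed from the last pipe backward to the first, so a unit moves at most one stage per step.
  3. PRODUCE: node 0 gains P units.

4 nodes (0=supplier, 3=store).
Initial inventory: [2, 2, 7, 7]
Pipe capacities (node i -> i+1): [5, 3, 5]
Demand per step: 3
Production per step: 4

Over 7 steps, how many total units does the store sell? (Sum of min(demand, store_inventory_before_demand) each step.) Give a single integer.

Answer: 21

Derivation:
Step 1: sold=3 (running total=3) -> [4 2 4 9]
Step 2: sold=3 (running total=6) -> [4 4 2 10]
Step 3: sold=3 (running total=9) -> [4 5 3 9]
Step 4: sold=3 (running total=12) -> [4 6 3 9]
Step 5: sold=3 (running total=15) -> [4 7 3 9]
Step 6: sold=3 (running total=18) -> [4 8 3 9]
Step 7: sold=3 (running total=21) -> [4 9 3 9]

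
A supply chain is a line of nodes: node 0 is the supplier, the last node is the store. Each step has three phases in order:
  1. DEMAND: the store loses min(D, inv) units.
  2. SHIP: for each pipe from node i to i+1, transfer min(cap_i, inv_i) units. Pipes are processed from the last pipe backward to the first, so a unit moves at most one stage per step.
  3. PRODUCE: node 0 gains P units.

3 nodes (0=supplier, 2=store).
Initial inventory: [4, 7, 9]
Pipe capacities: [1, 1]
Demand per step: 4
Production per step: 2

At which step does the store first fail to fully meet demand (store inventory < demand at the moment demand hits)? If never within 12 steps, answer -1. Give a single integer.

Step 1: demand=4,sold=4 ship[1->2]=1 ship[0->1]=1 prod=2 -> [5 7 6]
Step 2: demand=4,sold=4 ship[1->2]=1 ship[0->1]=1 prod=2 -> [6 7 3]
Step 3: demand=4,sold=3 ship[1->2]=1 ship[0->1]=1 prod=2 -> [7 7 1]
Step 4: demand=4,sold=1 ship[1->2]=1 ship[0->1]=1 prod=2 -> [8 7 1]
Step 5: demand=4,sold=1 ship[1->2]=1 ship[0->1]=1 prod=2 -> [9 7 1]
Step 6: demand=4,sold=1 ship[1->2]=1 ship[0->1]=1 prod=2 -> [10 7 1]
Step 7: demand=4,sold=1 ship[1->2]=1 ship[0->1]=1 prod=2 -> [11 7 1]
Step 8: demand=4,sold=1 ship[1->2]=1 ship[0->1]=1 prod=2 -> [12 7 1]
Step 9: demand=4,sold=1 ship[1->2]=1 ship[0->1]=1 prod=2 -> [13 7 1]
Step 10: demand=4,sold=1 ship[1->2]=1 ship[0->1]=1 prod=2 -> [14 7 1]
Step 11: demand=4,sold=1 ship[1->2]=1 ship[0->1]=1 prod=2 -> [15 7 1]
Step 12: demand=4,sold=1 ship[1->2]=1 ship[0->1]=1 prod=2 -> [16 7 1]
First stockout at step 3

3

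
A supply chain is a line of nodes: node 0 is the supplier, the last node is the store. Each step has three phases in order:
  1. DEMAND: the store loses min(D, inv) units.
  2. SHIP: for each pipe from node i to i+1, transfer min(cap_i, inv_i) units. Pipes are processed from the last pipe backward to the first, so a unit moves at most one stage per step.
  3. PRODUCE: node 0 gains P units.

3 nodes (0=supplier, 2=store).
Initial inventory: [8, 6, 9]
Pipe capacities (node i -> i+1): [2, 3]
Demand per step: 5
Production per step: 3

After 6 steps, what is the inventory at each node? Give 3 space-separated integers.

Step 1: demand=5,sold=5 ship[1->2]=3 ship[0->1]=2 prod=3 -> inv=[9 5 7]
Step 2: demand=5,sold=5 ship[1->2]=3 ship[0->1]=2 prod=3 -> inv=[10 4 5]
Step 3: demand=5,sold=5 ship[1->2]=3 ship[0->1]=2 prod=3 -> inv=[11 3 3]
Step 4: demand=5,sold=3 ship[1->2]=3 ship[0->1]=2 prod=3 -> inv=[12 2 3]
Step 5: demand=5,sold=3 ship[1->2]=2 ship[0->1]=2 prod=3 -> inv=[13 2 2]
Step 6: demand=5,sold=2 ship[1->2]=2 ship[0->1]=2 prod=3 -> inv=[14 2 2]

14 2 2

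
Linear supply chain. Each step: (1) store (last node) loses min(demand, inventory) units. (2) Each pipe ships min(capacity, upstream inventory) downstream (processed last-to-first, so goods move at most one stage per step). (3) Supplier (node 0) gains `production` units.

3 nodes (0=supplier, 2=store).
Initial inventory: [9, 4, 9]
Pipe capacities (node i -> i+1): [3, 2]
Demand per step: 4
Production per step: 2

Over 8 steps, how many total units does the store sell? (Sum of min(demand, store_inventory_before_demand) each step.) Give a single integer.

Answer: 23

Derivation:
Step 1: sold=4 (running total=4) -> [8 5 7]
Step 2: sold=4 (running total=8) -> [7 6 5]
Step 3: sold=4 (running total=12) -> [6 7 3]
Step 4: sold=3 (running total=15) -> [5 8 2]
Step 5: sold=2 (running total=17) -> [4 9 2]
Step 6: sold=2 (running total=19) -> [3 10 2]
Step 7: sold=2 (running total=21) -> [2 11 2]
Step 8: sold=2 (running total=23) -> [2 11 2]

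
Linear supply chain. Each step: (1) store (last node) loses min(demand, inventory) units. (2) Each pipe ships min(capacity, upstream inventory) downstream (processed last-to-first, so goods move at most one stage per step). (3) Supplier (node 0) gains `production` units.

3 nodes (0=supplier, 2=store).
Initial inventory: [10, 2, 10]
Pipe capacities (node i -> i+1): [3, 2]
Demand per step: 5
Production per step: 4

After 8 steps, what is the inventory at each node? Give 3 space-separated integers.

Step 1: demand=5,sold=5 ship[1->2]=2 ship[0->1]=3 prod=4 -> inv=[11 3 7]
Step 2: demand=5,sold=5 ship[1->2]=2 ship[0->1]=3 prod=4 -> inv=[12 4 4]
Step 3: demand=5,sold=4 ship[1->2]=2 ship[0->1]=3 prod=4 -> inv=[13 5 2]
Step 4: demand=5,sold=2 ship[1->2]=2 ship[0->1]=3 prod=4 -> inv=[14 6 2]
Step 5: demand=5,sold=2 ship[1->2]=2 ship[0->1]=3 prod=4 -> inv=[15 7 2]
Step 6: demand=5,sold=2 ship[1->2]=2 ship[0->1]=3 prod=4 -> inv=[16 8 2]
Step 7: demand=5,sold=2 ship[1->2]=2 ship[0->1]=3 prod=4 -> inv=[17 9 2]
Step 8: demand=5,sold=2 ship[1->2]=2 ship[0->1]=3 prod=4 -> inv=[18 10 2]

18 10 2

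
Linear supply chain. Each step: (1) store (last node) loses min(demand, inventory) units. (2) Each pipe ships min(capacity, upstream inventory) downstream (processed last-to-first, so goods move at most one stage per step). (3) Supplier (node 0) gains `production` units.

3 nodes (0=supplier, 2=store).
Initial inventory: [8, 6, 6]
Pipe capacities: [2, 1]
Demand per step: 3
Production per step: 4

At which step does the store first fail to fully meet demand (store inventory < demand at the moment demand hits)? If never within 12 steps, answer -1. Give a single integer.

Step 1: demand=3,sold=3 ship[1->2]=1 ship[0->1]=2 prod=4 -> [10 7 4]
Step 2: demand=3,sold=3 ship[1->2]=1 ship[0->1]=2 prod=4 -> [12 8 2]
Step 3: demand=3,sold=2 ship[1->2]=1 ship[0->1]=2 prod=4 -> [14 9 1]
Step 4: demand=3,sold=1 ship[1->2]=1 ship[0->1]=2 prod=4 -> [16 10 1]
Step 5: demand=3,sold=1 ship[1->2]=1 ship[0->1]=2 prod=4 -> [18 11 1]
Step 6: demand=3,sold=1 ship[1->2]=1 ship[0->1]=2 prod=4 -> [20 12 1]
Step 7: demand=3,sold=1 ship[1->2]=1 ship[0->1]=2 prod=4 -> [22 13 1]
Step 8: demand=3,sold=1 ship[1->2]=1 ship[0->1]=2 prod=4 -> [24 14 1]
Step 9: demand=3,sold=1 ship[1->2]=1 ship[0->1]=2 prod=4 -> [26 15 1]
Step 10: demand=3,sold=1 ship[1->2]=1 ship[0->1]=2 prod=4 -> [28 16 1]
Step 11: demand=3,sold=1 ship[1->2]=1 ship[0->1]=2 prod=4 -> [30 17 1]
Step 12: demand=3,sold=1 ship[1->2]=1 ship[0->1]=2 prod=4 -> [32 18 1]
First stockout at step 3

3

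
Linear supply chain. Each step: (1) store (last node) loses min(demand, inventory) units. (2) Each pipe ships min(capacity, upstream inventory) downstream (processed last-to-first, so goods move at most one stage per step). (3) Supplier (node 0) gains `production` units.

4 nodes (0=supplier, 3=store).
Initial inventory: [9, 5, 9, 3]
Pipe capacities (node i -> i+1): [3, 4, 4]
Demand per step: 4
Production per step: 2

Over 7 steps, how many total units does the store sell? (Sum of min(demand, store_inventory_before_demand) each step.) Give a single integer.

Answer: 27

Derivation:
Step 1: sold=3 (running total=3) -> [8 4 9 4]
Step 2: sold=4 (running total=7) -> [7 3 9 4]
Step 3: sold=4 (running total=11) -> [6 3 8 4]
Step 4: sold=4 (running total=15) -> [5 3 7 4]
Step 5: sold=4 (running total=19) -> [4 3 6 4]
Step 6: sold=4 (running total=23) -> [3 3 5 4]
Step 7: sold=4 (running total=27) -> [2 3 4 4]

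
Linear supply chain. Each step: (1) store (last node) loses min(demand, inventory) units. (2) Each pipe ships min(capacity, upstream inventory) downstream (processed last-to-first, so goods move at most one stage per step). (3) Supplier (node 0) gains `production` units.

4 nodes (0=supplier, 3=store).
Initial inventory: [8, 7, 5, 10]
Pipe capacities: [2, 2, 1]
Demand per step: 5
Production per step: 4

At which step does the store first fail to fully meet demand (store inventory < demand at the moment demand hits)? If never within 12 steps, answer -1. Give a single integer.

Step 1: demand=5,sold=5 ship[2->3]=1 ship[1->2]=2 ship[0->1]=2 prod=4 -> [10 7 6 6]
Step 2: demand=5,sold=5 ship[2->3]=1 ship[1->2]=2 ship[0->1]=2 prod=4 -> [12 7 7 2]
Step 3: demand=5,sold=2 ship[2->3]=1 ship[1->2]=2 ship[0->1]=2 prod=4 -> [14 7 8 1]
Step 4: demand=5,sold=1 ship[2->3]=1 ship[1->2]=2 ship[0->1]=2 prod=4 -> [16 7 9 1]
Step 5: demand=5,sold=1 ship[2->3]=1 ship[1->2]=2 ship[0->1]=2 prod=4 -> [18 7 10 1]
Step 6: demand=5,sold=1 ship[2->3]=1 ship[1->2]=2 ship[0->1]=2 prod=4 -> [20 7 11 1]
Step 7: demand=5,sold=1 ship[2->3]=1 ship[1->2]=2 ship[0->1]=2 prod=4 -> [22 7 12 1]
Step 8: demand=5,sold=1 ship[2->3]=1 ship[1->2]=2 ship[0->1]=2 prod=4 -> [24 7 13 1]
Step 9: demand=5,sold=1 ship[2->3]=1 ship[1->2]=2 ship[0->1]=2 prod=4 -> [26 7 14 1]
Step 10: demand=5,sold=1 ship[2->3]=1 ship[1->2]=2 ship[0->1]=2 prod=4 -> [28 7 15 1]
Step 11: demand=5,sold=1 ship[2->3]=1 ship[1->2]=2 ship[0->1]=2 prod=4 -> [30 7 16 1]
Step 12: demand=5,sold=1 ship[2->3]=1 ship[1->2]=2 ship[0->1]=2 prod=4 -> [32 7 17 1]
First stockout at step 3

3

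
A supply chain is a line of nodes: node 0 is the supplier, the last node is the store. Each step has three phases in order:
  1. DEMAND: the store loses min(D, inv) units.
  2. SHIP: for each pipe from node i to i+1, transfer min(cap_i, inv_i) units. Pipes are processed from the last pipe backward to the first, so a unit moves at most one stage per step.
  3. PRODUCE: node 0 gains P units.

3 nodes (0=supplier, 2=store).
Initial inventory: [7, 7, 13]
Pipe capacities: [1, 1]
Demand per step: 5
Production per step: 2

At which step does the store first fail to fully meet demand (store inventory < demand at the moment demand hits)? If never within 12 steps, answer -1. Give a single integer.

Step 1: demand=5,sold=5 ship[1->2]=1 ship[0->1]=1 prod=2 -> [8 7 9]
Step 2: demand=5,sold=5 ship[1->2]=1 ship[0->1]=1 prod=2 -> [9 7 5]
Step 3: demand=5,sold=5 ship[1->2]=1 ship[0->1]=1 prod=2 -> [10 7 1]
Step 4: demand=5,sold=1 ship[1->2]=1 ship[0->1]=1 prod=2 -> [11 7 1]
Step 5: demand=5,sold=1 ship[1->2]=1 ship[0->1]=1 prod=2 -> [12 7 1]
Step 6: demand=5,sold=1 ship[1->2]=1 ship[0->1]=1 prod=2 -> [13 7 1]
Step 7: demand=5,sold=1 ship[1->2]=1 ship[0->1]=1 prod=2 -> [14 7 1]
Step 8: demand=5,sold=1 ship[1->2]=1 ship[0->1]=1 prod=2 -> [15 7 1]
Step 9: demand=5,sold=1 ship[1->2]=1 ship[0->1]=1 prod=2 -> [16 7 1]
Step 10: demand=5,sold=1 ship[1->2]=1 ship[0->1]=1 prod=2 -> [17 7 1]
Step 11: demand=5,sold=1 ship[1->2]=1 ship[0->1]=1 prod=2 -> [18 7 1]
Step 12: demand=5,sold=1 ship[1->2]=1 ship[0->1]=1 prod=2 -> [19 7 1]
First stockout at step 4

4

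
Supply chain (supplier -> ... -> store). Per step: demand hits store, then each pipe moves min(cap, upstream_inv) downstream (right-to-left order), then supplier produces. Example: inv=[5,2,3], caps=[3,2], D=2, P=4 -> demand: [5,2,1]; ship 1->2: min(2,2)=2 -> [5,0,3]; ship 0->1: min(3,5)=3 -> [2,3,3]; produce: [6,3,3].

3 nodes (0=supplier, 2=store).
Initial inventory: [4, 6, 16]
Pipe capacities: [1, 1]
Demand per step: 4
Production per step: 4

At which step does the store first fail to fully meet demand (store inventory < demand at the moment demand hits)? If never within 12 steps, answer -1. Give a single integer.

Step 1: demand=4,sold=4 ship[1->2]=1 ship[0->1]=1 prod=4 -> [7 6 13]
Step 2: demand=4,sold=4 ship[1->2]=1 ship[0->1]=1 prod=4 -> [10 6 10]
Step 3: demand=4,sold=4 ship[1->2]=1 ship[0->1]=1 prod=4 -> [13 6 7]
Step 4: demand=4,sold=4 ship[1->2]=1 ship[0->1]=1 prod=4 -> [16 6 4]
Step 5: demand=4,sold=4 ship[1->2]=1 ship[0->1]=1 prod=4 -> [19 6 1]
Step 6: demand=4,sold=1 ship[1->2]=1 ship[0->1]=1 prod=4 -> [22 6 1]
Step 7: demand=4,sold=1 ship[1->2]=1 ship[0->1]=1 prod=4 -> [25 6 1]
Step 8: demand=4,sold=1 ship[1->2]=1 ship[0->1]=1 prod=4 -> [28 6 1]
Step 9: demand=4,sold=1 ship[1->2]=1 ship[0->1]=1 prod=4 -> [31 6 1]
Step 10: demand=4,sold=1 ship[1->2]=1 ship[0->1]=1 prod=4 -> [34 6 1]
Step 11: demand=4,sold=1 ship[1->2]=1 ship[0->1]=1 prod=4 -> [37 6 1]
Step 12: demand=4,sold=1 ship[1->2]=1 ship[0->1]=1 prod=4 -> [40 6 1]
First stockout at step 6

6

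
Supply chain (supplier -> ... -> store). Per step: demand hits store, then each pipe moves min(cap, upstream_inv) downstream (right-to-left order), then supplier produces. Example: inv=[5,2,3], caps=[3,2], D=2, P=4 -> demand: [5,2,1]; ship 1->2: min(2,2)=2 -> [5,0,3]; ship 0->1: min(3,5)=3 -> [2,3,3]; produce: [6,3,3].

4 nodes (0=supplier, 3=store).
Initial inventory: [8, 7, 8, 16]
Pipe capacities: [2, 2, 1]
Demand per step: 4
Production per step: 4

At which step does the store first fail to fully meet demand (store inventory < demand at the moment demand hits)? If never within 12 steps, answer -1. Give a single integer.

Step 1: demand=4,sold=4 ship[2->3]=1 ship[1->2]=2 ship[0->1]=2 prod=4 -> [10 7 9 13]
Step 2: demand=4,sold=4 ship[2->3]=1 ship[1->2]=2 ship[0->1]=2 prod=4 -> [12 7 10 10]
Step 3: demand=4,sold=4 ship[2->3]=1 ship[1->2]=2 ship[0->1]=2 prod=4 -> [14 7 11 7]
Step 4: demand=4,sold=4 ship[2->3]=1 ship[1->2]=2 ship[0->1]=2 prod=4 -> [16 7 12 4]
Step 5: demand=4,sold=4 ship[2->3]=1 ship[1->2]=2 ship[0->1]=2 prod=4 -> [18 7 13 1]
Step 6: demand=4,sold=1 ship[2->3]=1 ship[1->2]=2 ship[0->1]=2 prod=4 -> [20 7 14 1]
Step 7: demand=4,sold=1 ship[2->3]=1 ship[1->2]=2 ship[0->1]=2 prod=4 -> [22 7 15 1]
Step 8: demand=4,sold=1 ship[2->3]=1 ship[1->2]=2 ship[0->1]=2 prod=4 -> [24 7 16 1]
Step 9: demand=4,sold=1 ship[2->3]=1 ship[1->2]=2 ship[0->1]=2 prod=4 -> [26 7 17 1]
Step 10: demand=4,sold=1 ship[2->3]=1 ship[1->2]=2 ship[0->1]=2 prod=4 -> [28 7 18 1]
Step 11: demand=4,sold=1 ship[2->3]=1 ship[1->2]=2 ship[0->1]=2 prod=4 -> [30 7 19 1]
Step 12: demand=4,sold=1 ship[2->3]=1 ship[1->2]=2 ship[0->1]=2 prod=4 -> [32 7 20 1]
First stockout at step 6

6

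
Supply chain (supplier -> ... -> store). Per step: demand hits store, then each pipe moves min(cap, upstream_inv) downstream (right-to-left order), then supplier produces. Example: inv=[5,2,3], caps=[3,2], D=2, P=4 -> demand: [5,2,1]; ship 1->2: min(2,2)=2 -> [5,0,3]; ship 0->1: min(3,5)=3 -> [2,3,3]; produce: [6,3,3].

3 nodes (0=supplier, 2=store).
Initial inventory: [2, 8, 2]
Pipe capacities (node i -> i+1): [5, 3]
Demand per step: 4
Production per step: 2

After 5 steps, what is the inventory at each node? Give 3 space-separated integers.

Step 1: demand=4,sold=2 ship[1->2]=3 ship[0->1]=2 prod=2 -> inv=[2 7 3]
Step 2: demand=4,sold=3 ship[1->2]=3 ship[0->1]=2 prod=2 -> inv=[2 6 3]
Step 3: demand=4,sold=3 ship[1->2]=3 ship[0->1]=2 prod=2 -> inv=[2 5 3]
Step 4: demand=4,sold=3 ship[1->2]=3 ship[0->1]=2 prod=2 -> inv=[2 4 3]
Step 5: demand=4,sold=3 ship[1->2]=3 ship[0->1]=2 prod=2 -> inv=[2 3 3]

2 3 3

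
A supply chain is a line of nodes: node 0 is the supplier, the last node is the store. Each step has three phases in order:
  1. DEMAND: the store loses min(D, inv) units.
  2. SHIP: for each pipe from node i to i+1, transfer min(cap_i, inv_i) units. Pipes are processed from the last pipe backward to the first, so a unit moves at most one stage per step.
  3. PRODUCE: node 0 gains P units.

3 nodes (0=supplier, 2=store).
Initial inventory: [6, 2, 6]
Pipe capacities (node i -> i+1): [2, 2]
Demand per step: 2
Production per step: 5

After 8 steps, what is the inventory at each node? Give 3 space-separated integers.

Step 1: demand=2,sold=2 ship[1->2]=2 ship[0->1]=2 prod=5 -> inv=[9 2 6]
Step 2: demand=2,sold=2 ship[1->2]=2 ship[0->1]=2 prod=5 -> inv=[12 2 6]
Step 3: demand=2,sold=2 ship[1->2]=2 ship[0->1]=2 prod=5 -> inv=[15 2 6]
Step 4: demand=2,sold=2 ship[1->2]=2 ship[0->1]=2 prod=5 -> inv=[18 2 6]
Step 5: demand=2,sold=2 ship[1->2]=2 ship[0->1]=2 prod=5 -> inv=[21 2 6]
Step 6: demand=2,sold=2 ship[1->2]=2 ship[0->1]=2 prod=5 -> inv=[24 2 6]
Step 7: demand=2,sold=2 ship[1->2]=2 ship[0->1]=2 prod=5 -> inv=[27 2 6]
Step 8: demand=2,sold=2 ship[1->2]=2 ship[0->1]=2 prod=5 -> inv=[30 2 6]

30 2 6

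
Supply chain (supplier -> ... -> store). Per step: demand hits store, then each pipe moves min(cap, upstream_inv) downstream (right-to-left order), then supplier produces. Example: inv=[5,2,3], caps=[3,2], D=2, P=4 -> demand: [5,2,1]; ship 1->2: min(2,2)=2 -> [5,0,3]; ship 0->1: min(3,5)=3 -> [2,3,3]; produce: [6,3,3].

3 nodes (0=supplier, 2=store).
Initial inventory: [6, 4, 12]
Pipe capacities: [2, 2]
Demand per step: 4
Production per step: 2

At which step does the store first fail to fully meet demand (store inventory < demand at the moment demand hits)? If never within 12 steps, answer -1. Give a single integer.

Step 1: demand=4,sold=4 ship[1->2]=2 ship[0->1]=2 prod=2 -> [6 4 10]
Step 2: demand=4,sold=4 ship[1->2]=2 ship[0->1]=2 prod=2 -> [6 4 8]
Step 3: demand=4,sold=4 ship[1->2]=2 ship[0->1]=2 prod=2 -> [6 4 6]
Step 4: demand=4,sold=4 ship[1->2]=2 ship[0->1]=2 prod=2 -> [6 4 4]
Step 5: demand=4,sold=4 ship[1->2]=2 ship[0->1]=2 prod=2 -> [6 4 2]
Step 6: demand=4,sold=2 ship[1->2]=2 ship[0->1]=2 prod=2 -> [6 4 2]
Step 7: demand=4,sold=2 ship[1->2]=2 ship[0->1]=2 prod=2 -> [6 4 2]
Step 8: demand=4,sold=2 ship[1->2]=2 ship[0->1]=2 prod=2 -> [6 4 2]
Step 9: demand=4,sold=2 ship[1->2]=2 ship[0->1]=2 prod=2 -> [6 4 2]
Step 10: demand=4,sold=2 ship[1->2]=2 ship[0->1]=2 prod=2 -> [6 4 2]
Step 11: demand=4,sold=2 ship[1->2]=2 ship[0->1]=2 prod=2 -> [6 4 2]
Step 12: demand=4,sold=2 ship[1->2]=2 ship[0->1]=2 prod=2 -> [6 4 2]
First stockout at step 6

6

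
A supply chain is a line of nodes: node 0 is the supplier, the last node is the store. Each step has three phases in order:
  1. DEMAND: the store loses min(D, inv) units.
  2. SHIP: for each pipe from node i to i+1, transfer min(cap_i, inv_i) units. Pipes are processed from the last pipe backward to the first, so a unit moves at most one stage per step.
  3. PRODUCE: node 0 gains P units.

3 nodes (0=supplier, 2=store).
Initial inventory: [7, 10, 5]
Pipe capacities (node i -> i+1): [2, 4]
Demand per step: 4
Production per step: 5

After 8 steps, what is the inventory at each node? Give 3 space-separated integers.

Step 1: demand=4,sold=4 ship[1->2]=4 ship[0->1]=2 prod=5 -> inv=[10 8 5]
Step 2: demand=4,sold=4 ship[1->2]=4 ship[0->1]=2 prod=5 -> inv=[13 6 5]
Step 3: demand=4,sold=4 ship[1->2]=4 ship[0->1]=2 prod=5 -> inv=[16 4 5]
Step 4: demand=4,sold=4 ship[1->2]=4 ship[0->1]=2 prod=5 -> inv=[19 2 5]
Step 5: demand=4,sold=4 ship[1->2]=2 ship[0->1]=2 prod=5 -> inv=[22 2 3]
Step 6: demand=4,sold=3 ship[1->2]=2 ship[0->1]=2 prod=5 -> inv=[25 2 2]
Step 7: demand=4,sold=2 ship[1->2]=2 ship[0->1]=2 prod=5 -> inv=[28 2 2]
Step 8: demand=4,sold=2 ship[1->2]=2 ship[0->1]=2 prod=5 -> inv=[31 2 2]

31 2 2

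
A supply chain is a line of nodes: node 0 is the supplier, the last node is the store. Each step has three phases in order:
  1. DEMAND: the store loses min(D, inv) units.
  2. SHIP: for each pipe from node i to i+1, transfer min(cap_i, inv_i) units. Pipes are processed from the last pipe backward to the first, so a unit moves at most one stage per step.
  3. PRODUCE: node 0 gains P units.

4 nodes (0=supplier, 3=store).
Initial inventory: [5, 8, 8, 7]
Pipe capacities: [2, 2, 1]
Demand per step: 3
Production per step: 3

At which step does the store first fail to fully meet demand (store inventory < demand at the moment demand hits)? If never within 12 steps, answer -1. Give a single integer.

Step 1: demand=3,sold=3 ship[2->3]=1 ship[1->2]=2 ship[0->1]=2 prod=3 -> [6 8 9 5]
Step 2: demand=3,sold=3 ship[2->3]=1 ship[1->2]=2 ship[0->1]=2 prod=3 -> [7 8 10 3]
Step 3: demand=3,sold=3 ship[2->3]=1 ship[1->2]=2 ship[0->1]=2 prod=3 -> [8 8 11 1]
Step 4: demand=3,sold=1 ship[2->3]=1 ship[1->2]=2 ship[0->1]=2 prod=3 -> [9 8 12 1]
Step 5: demand=3,sold=1 ship[2->3]=1 ship[1->2]=2 ship[0->1]=2 prod=3 -> [10 8 13 1]
Step 6: demand=3,sold=1 ship[2->3]=1 ship[1->2]=2 ship[0->1]=2 prod=3 -> [11 8 14 1]
Step 7: demand=3,sold=1 ship[2->3]=1 ship[1->2]=2 ship[0->1]=2 prod=3 -> [12 8 15 1]
Step 8: demand=3,sold=1 ship[2->3]=1 ship[1->2]=2 ship[0->1]=2 prod=3 -> [13 8 16 1]
Step 9: demand=3,sold=1 ship[2->3]=1 ship[1->2]=2 ship[0->1]=2 prod=3 -> [14 8 17 1]
Step 10: demand=3,sold=1 ship[2->3]=1 ship[1->2]=2 ship[0->1]=2 prod=3 -> [15 8 18 1]
Step 11: demand=3,sold=1 ship[2->3]=1 ship[1->2]=2 ship[0->1]=2 prod=3 -> [16 8 19 1]
Step 12: demand=3,sold=1 ship[2->3]=1 ship[1->2]=2 ship[0->1]=2 prod=3 -> [17 8 20 1]
First stockout at step 4

4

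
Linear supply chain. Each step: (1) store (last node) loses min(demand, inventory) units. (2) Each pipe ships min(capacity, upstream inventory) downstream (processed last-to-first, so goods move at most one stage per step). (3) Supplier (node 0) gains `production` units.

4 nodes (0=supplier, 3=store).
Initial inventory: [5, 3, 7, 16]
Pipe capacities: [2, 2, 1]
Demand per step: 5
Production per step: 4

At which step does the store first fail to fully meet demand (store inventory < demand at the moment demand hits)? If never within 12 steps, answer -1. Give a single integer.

Step 1: demand=5,sold=5 ship[2->3]=1 ship[1->2]=2 ship[0->1]=2 prod=4 -> [7 3 8 12]
Step 2: demand=5,sold=5 ship[2->3]=1 ship[1->2]=2 ship[0->1]=2 prod=4 -> [9 3 9 8]
Step 3: demand=5,sold=5 ship[2->3]=1 ship[1->2]=2 ship[0->1]=2 prod=4 -> [11 3 10 4]
Step 4: demand=5,sold=4 ship[2->3]=1 ship[1->2]=2 ship[0->1]=2 prod=4 -> [13 3 11 1]
Step 5: demand=5,sold=1 ship[2->3]=1 ship[1->2]=2 ship[0->1]=2 prod=4 -> [15 3 12 1]
Step 6: demand=5,sold=1 ship[2->3]=1 ship[1->2]=2 ship[0->1]=2 prod=4 -> [17 3 13 1]
Step 7: demand=5,sold=1 ship[2->3]=1 ship[1->2]=2 ship[0->1]=2 prod=4 -> [19 3 14 1]
Step 8: demand=5,sold=1 ship[2->3]=1 ship[1->2]=2 ship[0->1]=2 prod=4 -> [21 3 15 1]
Step 9: demand=5,sold=1 ship[2->3]=1 ship[1->2]=2 ship[0->1]=2 prod=4 -> [23 3 16 1]
Step 10: demand=5,sold=1 ship[2->3]=1 ship[1->2]=2 ship[0->1]=2 prod=4 -> [25 3 17 1]
Step 11: demand=5,sold=1 ship[2->3]=1 ship[1->2]=2 ship[0->1]=2 prod=4 -> [27 3 18 1]
Step 12: demand=5,sold=1 ship[2->3]=1 ship[1->2]=2 ship[0->1]=2 prod=4 -> [29 3 19 1]
First stockout at step 4

4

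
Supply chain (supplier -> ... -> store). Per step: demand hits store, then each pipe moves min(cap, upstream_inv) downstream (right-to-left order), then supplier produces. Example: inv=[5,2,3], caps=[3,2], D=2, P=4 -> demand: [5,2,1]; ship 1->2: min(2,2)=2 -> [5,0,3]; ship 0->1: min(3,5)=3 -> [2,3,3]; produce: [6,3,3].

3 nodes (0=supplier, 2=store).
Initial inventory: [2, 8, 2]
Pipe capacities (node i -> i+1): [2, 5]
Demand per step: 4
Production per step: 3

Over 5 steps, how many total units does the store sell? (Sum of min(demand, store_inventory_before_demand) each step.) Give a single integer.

Answer: 16

Derivation:
Step 1: sold=2 (running total=2) -> [3 5 5]
Step 2: sold=4 (running total=6) -> [4 2 6]
Step 3: sold=4 (running total=10) -> [5 2 4]
Step 4: sold=4 (running total=14) -> [6 2 2]
Step 5: sold=2 (running total=16) -> [7 2 2]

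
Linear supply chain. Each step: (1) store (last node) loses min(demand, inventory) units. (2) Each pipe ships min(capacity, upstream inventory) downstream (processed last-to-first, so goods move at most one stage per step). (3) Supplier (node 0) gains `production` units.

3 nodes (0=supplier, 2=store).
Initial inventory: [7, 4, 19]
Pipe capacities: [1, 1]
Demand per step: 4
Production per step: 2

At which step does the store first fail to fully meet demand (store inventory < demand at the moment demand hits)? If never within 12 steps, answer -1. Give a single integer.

Step 1: demand=4,sold=4 ship[1->2]=1 ship[0->1]=1 prod=2 -> [8 4 16]
Step 2: demand=4,sold=4 ship[1->2]=1 ship[0->1]=1 prod=2 -> [9 4 13]
Step 3: demand=4,sold=4 ship[1->2]=1 ship[0->1]=1 prod=2 -> [10 4 10]
Step 4: demand=4,sold=4 ship[1->2]=1 ship[0->1]=1 prod=2 -> [11 4 7]
Step 5: demand=4,sold=4 ship[1->2]=1 ship[0->1]=1 prod=2 -> [12 4 4]
Step 6: demand=4,sold=4 ship[1->2]=1 ship[0->1]=1 prod=2 -> [13 4 1]
Step 7: demand=4,sold=1 ship[1->2]=1 ship[0->1]=1 prod=2 -> [14 4 1]
Step 8: demand=4,sold=1 ship[1->2]=1 ship[0->1]=1 prod=2 -> [15 4 1]
Step 9: demand=4,sold=1 ship[1->2]=1 ship[0->1]=1 prod=2 -> [16 4 1]
Step 10: demand=4,sold=1 ship[1->2]=1 ship[0->1]=1 prod=2 -> [17 4 1]
Step 11: demand=4,sold=1 ship[1->2]=1 ship[0->1]=1 prod=2 -> [18 4 1]
Step 12: demand=4,sold=1 ship[1->2]=1 ship[0->1]=1 prod=2 -> [19 4 1]
First stockout at step 7

7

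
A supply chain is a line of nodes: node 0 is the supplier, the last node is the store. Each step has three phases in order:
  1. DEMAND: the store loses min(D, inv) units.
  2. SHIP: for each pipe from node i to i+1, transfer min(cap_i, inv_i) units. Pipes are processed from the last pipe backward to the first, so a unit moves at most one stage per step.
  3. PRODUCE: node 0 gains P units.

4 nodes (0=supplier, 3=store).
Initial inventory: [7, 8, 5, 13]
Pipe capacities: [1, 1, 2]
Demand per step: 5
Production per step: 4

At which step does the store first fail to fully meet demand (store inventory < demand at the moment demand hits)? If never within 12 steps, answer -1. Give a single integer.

Step 1: demand=5,sold=5 ship[2->3]=2 ship[1->2]=1 ship[0->1]=1 prod=4 -> [10 8 4 10]
Step 2: demand=5,sold=5 ship[2->3]=2 ship[1->2]=1 ship[0->1]=1 prod=4 -> [13 8 3 7]
Step 3: demand=5,sold=5 ship[2->3]=2 ship[1->2]=1 ship[0->1]=1 prod=4 -> [16 8 2 4]
Step 4: demand=5,sold=4 ship[2->3]=2 ship[1->2]=1 ship[0->1]=1 prod=4 -> [19 8 1 2]
Step 5: demand=5,sold=2 ship[2->3]=1 ship[1->2]=1 ship[0->1]=1 prod=4 -> [22 8 1 1]
Step 6: demand=5,sold=1 ship[2->3]=1 ship[1->2]=1 ship[0->1]=1 prod=4 -> [25 8 1 1]
Step 7: demand=5,sold=1 ship[2->3]=1 ship[1->2]=1 ship[0->1]=1 prod=4 -> [28 8 1 1]
Step 8: demand=5,sold=1 ship[2->3]=1 ship[1->2]=1 ship[0->1]=1 prod=4 -> [31 8 1 1]
Step 9: demand=5,sold=1 ship[2->3]=1 ship[1->2]=1 ship[0->1]=1 prod=4 -> [34 8 1 1]
Step 10: demand=5,sold=1 ship[2->3]=1 ship[1->2]=1 ship[0->1]=1 prod=4 -> [37 8 1 1]
Step 11: demand=5,sold=1 ship[2->3]=1 ship[1->2]=1 ship[0->1]=1 prod=4 -> [40 8 1 1]
Step 12: demand=5,sold=1 ship[2->3]=1 ship[1->2]=1 ship[0->1]=1 prod=4 -> [43 8 1 1]
First stockout at step 4

4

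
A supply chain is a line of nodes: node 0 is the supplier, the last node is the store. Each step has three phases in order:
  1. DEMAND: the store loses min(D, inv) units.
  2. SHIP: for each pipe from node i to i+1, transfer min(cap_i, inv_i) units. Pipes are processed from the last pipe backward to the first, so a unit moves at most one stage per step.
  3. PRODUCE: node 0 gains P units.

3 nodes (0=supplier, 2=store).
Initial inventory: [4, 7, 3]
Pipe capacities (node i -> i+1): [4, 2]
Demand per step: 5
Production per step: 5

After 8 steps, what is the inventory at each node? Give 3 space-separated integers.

Step 1: demand=5,sold=3 ship[1->2]=2 ship[0->1]=4 prod=5 -> inv=[5 9 2]
Step 2: demand=5,sold=2 ship[1->2]=2 ship[0->1]=4 prod=5 -> inv=[6 11 2]
Step 3: demand=5,sold=2 ship[1->2]=2 ship[0->1]=4 prod=5 -> inv=[7 13 2]
Step 4: demand=5,sold=2 ship[1->2]=2 ship[0->1]=4 prod=5 -> inv=[8 15 2]
Step 5: demand=5,sold=2 ship[1->2]=2 ship[0->1]=4 prod=5 -> inv=[9 17 2]
Step 6: demand=5,sold=2 ship[1->2]=2 ship[0->1]=4 prod=5 -> inv=[10 19 2]
Step 7: demand=5,sold=2 ship[1->2]=2 ship[0->1]=4 prod=5 -> inv=[11 21 2]
Step 8: demand=5,sold=2 ship[1->2]=2 ship[0->1]=4 prod=5 -> inv=[12 23 2]

12 23 2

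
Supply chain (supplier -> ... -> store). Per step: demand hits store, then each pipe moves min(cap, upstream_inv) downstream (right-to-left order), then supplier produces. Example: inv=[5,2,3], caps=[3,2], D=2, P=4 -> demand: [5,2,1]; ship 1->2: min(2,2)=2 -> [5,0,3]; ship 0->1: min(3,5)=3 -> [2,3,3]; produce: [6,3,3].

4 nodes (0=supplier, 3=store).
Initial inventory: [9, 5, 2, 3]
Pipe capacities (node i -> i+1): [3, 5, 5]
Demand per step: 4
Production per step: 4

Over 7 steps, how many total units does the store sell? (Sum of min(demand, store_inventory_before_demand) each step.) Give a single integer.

Step 1: sold=3 (running total=3) -> [10 3 5 2]
Step 2: sold=2 (running total=5) -> [11 3 3 5]
Step 3: sold=4 (running total=9) -> [12 3 3 4]
Step 4: sold=4 (running total=13) -> [13 3 3 3]
Step 5: sold=3 (running total=16) -> [14 3 3 3]
Step 6: sold=3 (running total=19) -> [15 3 3 3]
Step 7: sold=3 (running total=22) -> [16 3 3 3]

Answer: 22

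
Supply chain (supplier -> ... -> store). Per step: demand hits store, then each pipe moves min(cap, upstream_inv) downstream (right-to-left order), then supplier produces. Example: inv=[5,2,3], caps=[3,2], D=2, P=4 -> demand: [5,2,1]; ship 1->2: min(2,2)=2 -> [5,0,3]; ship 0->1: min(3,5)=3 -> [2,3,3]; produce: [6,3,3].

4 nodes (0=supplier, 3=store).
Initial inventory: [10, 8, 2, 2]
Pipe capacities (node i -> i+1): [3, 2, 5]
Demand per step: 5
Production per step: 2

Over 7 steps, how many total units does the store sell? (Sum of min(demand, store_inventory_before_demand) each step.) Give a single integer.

Answer: 14

Derivation:
Step 1: sold=2 (running total=2) -> [9 9 2 2]
Step 2: sold=2 (running total=4) -> [8 10 2 2]
Step 3: sold=2 (running total=6) -> [7 11 2 2]
Step 4: sold=2 (running total=8) -> [6 12 2 2]
Step 5: sold=2 (running total=10) -> [5 13 2 2]
Step 6: sold=2 (running total=12) -> [4 14 2 2]
Step 7: sold=2 (running total=14) -> [3 15 2 2]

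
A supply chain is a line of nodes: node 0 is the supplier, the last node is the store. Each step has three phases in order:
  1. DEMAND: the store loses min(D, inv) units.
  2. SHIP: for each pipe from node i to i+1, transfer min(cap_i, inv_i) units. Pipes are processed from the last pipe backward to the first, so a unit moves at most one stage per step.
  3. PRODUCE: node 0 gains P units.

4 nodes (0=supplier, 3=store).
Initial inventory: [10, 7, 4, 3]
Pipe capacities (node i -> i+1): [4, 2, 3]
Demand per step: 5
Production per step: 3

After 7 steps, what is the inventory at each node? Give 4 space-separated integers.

Step 1: demand=5,sold=3 ship[2->3]=3 ship[1->2]=2 ship[0->1]=4 prod=3 -> inv=[9 9 3 3]
Step 2: demand=5,sold=3 ship[2->3]=3 ship[1->2]=2 ship[0->1]=4 prod=3 -> inv=[8 11 2 3]
Step 3: demand=5,sold=3 ship[2->3]=2 ship[1->2]=2 ship[0->1]=4 prod=3 -> inv=[7 13 2 2]
Step 4: demand=5,sold=2 ship[2->3]=2 ship[1->2]=2 ship[0->1]=4 prod=3 -> inv=[6 15 2 2]
Step 5: demand=5,sold=2 ship[2->3]=2 ship[1->2]=2 ship[0->1]=4 prod=3 -> inv=[5 17 2 2]
Step 6: demand=5,sold=2 ship[2->3]=2 ship[1->2]=2 ship[0->1]=4 prod=3 -> inv=[4 19 2 2]
Step 7: demand=5,sold=2 ship[2->3]=2 ship[1->2]=2 ship[0->1]=4 prod=3 -> inv=[3 21 2 2]

3 21 2 2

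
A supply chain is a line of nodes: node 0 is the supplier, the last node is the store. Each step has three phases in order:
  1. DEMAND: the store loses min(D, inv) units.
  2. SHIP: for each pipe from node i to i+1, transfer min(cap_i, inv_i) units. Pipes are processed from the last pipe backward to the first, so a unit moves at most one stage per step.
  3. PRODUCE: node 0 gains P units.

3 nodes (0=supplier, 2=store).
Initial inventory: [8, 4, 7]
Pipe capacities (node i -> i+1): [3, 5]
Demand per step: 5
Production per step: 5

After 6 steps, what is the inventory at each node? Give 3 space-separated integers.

Step 1: demand=5,sold=5 ship[1->2]=4 ship[0->1]=3 prod=5 -> inv=[10 3 6]
Step 2: demand=5,sold=5 ship[1->2]=3 ship[0->1]=3 prod=5 -> inv=[12 3 4]
Step 3: demand=5,sold=4 ship[1->2]=3 ship[0->1]=3 prod=5 -> inv=[14 3 3]
Step 4: demand=5,sold=3 ship[1->2]=3 ship[0->1]=3 prod=5 -> inv=[16 3 3]
Step 5: demand=5,sold=3 ship[1->2]=3 ship[0->1]=3 prod=5 -> inv=[18 3 3]
Step 6: demand=5,sold=3 ship[1->2]=3 ship[0->1]=3 prod=5 -> inv=[20 3 3]

20 3 3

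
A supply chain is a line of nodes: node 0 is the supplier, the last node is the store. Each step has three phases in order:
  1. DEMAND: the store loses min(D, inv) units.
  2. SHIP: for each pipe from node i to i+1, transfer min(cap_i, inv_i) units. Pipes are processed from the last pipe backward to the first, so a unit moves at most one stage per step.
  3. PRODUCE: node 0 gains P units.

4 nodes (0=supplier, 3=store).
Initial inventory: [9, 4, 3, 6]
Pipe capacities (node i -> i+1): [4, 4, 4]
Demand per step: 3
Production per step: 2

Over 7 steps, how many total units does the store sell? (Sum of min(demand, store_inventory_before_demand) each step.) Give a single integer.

Answer: 21

Derivation:
Step 1: sold=3 (running total=3) -> [7 4 4 6]
Step 2: sold=3 (running total=6) -> [5 4 4 7]
Step 3: sold=3 (running total=9) -> [3 4 4 8]
Step 4: sold=3 (running total=12) -> [2 3 4 9]
Step 5: sold=3 (running total=15) -> [2 2 3 10]
Step 6: sold=3 (running total=18) -> [2 2 2 10]
Step 7: sold=3 (running total=21) -> [2 2 2 9]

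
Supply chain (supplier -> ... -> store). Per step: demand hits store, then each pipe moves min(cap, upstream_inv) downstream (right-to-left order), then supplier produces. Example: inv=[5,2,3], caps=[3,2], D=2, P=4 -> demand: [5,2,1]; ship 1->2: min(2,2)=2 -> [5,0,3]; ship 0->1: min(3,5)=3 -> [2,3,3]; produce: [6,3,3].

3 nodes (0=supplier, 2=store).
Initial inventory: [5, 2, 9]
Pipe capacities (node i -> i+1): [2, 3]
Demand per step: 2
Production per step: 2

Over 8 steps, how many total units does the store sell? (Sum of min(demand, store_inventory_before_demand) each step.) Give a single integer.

Step 1: sold=2 (running total=2) -> [5 2 9]
Step 2: sold=2 (running total=4) -> [5 2 9]
Step 3: sold=2 (running total=6) -> [5 2 9]
Step 4: sold=2 (running total=8) -> [5 2 9]
Step 5: sold=2 (running total=10) -> [5 2 9]
Step 6: sold=2 (running total=12) -> [5 2 9]
Step 7: sold=2 (running total=14) -> [5 2 9]
Step 8: sold=2 (running total=16) -> [5 2 9]

Answer: 16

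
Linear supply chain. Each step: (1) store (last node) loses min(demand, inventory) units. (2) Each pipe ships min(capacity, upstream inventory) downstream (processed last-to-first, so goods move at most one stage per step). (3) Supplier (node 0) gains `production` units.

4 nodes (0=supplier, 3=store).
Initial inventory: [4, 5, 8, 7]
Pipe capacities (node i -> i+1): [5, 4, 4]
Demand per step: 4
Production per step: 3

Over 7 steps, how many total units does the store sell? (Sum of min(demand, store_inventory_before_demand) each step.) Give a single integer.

Answer: 28

Derivation:
Step 1: sold=4 (running total=4) -> [3 5 8 7]
Step 2: sold=4 (running total=8) -> [3 4 8 7]
Step 3: sold=4 (running total=12) -> [3 3 8 7]
Step 4: sold=4 (running total=16) -> [3 3 7 7]
Step 5: sold=4 (running total=20) -> [3 3 6 7]
Step 6: sold=4 (running total=24) -> [3 3 5 7]
Step 7: sold=4 (running total=28) -> [3 3 4 7]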